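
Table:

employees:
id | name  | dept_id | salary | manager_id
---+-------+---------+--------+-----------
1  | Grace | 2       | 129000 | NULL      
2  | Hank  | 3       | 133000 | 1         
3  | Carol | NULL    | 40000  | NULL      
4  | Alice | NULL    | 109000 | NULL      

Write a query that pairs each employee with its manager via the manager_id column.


This is a self-join: employees is joined to a second copy of itself, matching each row's manager_id to another row's id. Use LEFT JOIN so rows with manager_id=NULL are kept.
  - employee 1 (Grace): manager_id=NULL -> NULL
  - employee 2 (Hank): manager_id=1 -> Grace
  - employee 3 (Carol): manager_id=NULL -> NULL
  - employee 4 (Alice): manager_id=NULL -> NULL

SQL:
SELECT a.name AS item, b.name AS manager
FROM employees a
LEFT JOIN employees b ON a.manager_id = b.id

Result:
item  | manager
------+--------
Grace | NULL   
Hank  | Grace  
Carol | NULL   
Alice | NULL   


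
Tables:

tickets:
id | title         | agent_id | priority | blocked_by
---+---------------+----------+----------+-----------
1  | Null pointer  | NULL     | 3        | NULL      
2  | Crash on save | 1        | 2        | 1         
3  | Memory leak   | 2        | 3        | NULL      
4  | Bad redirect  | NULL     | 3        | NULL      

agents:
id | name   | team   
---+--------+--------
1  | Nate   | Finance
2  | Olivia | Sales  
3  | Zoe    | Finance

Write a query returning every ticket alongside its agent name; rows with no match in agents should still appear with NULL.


LEFT JOIN keeps every row from tickets (the left table); where agent_id has no match in agents, the agent columns become NULL. Walk through each ticket:
  - ticket 1 (Null pointer): agent_id=NULL, no match -> kept with NULL
  - ticket 2 (Crash on save): agent_id=1 -> matches Nate
  - ticket 3 (Memory leak): agent_id=2 -> matches Olivia
  - ticket 4 (Bad redirect): agent_id=NULL, no match -> kept with NULL
All 4 rows appear; 2 have NULL agent.

SQL:
SELECT a.title, b.name AS agent
FROM tickets a
LEFT JOIN agents b ON a.agent_id = b.id

Result:
title         | agent 
--------------+-------
Null pointer  | NULL  
Crash on save | Nate  
Memory leak   | Olivia
Bad redirect  | NULL  


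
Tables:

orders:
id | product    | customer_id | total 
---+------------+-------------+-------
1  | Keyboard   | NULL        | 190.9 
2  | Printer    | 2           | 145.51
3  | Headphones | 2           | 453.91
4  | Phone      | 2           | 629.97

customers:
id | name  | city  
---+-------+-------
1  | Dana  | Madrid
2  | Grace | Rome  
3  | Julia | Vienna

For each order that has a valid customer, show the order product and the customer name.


INNER JOIN keeps only orders rows whose customer_id matches an id in customers. Walk through each order:
  - order 1 (Keyboard): customer_id=NULL, no match -> dropped
  - order 2 (Printer): customer_id=2 -> matches Grace
  - order 3 (Headphones): customer_id=2 -> matches Grace
  - order 4 (Phone): customer_id=2 -> matches Grace
So 1 of 4 rows is dropped.

SQL:
SELECT a.product, b.name AS customer
FROM orders a
INNER JOIN customers b ON a.customer_id = b.id

Result:
product    | customer
-----------+---------
Printer    | Grace   
Headphones | Grace   
Phone      | Grace   


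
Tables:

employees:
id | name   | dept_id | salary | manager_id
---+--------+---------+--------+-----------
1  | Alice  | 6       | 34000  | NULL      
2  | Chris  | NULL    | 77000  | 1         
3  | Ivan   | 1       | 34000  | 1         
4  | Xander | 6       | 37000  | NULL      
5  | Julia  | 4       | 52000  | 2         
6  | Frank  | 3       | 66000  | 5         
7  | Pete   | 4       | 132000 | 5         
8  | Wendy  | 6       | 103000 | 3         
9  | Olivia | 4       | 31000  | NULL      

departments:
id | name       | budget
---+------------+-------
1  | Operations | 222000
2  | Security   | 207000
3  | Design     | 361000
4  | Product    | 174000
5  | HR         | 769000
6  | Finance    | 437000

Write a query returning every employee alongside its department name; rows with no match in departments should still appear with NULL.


LEFT JOIN keeps every row from employees (the left table); where dept_id has no match in departments, the department columns become NULL. Walk through each employee:
  - employee 1 (Alice): dept_id=6 -> matches Finance
  - employee 2 (Chris): dept_id=NULL, no match -> kept with NULL
  - employee 3 (Ivan): dept_id=1 -> matches Operations
  - employee 4 (Xander): dept_id=6 -> matches Finance
  - employee 5 (Julia): dept_id=4 -> matches Product
  - employee 6 (Frank): dept_id=3 -> matches Design
  - employee 7 (Pete): dept_id=4 -> matches Product
  - employee 8 (Wendy): dept_id=6 -> matches Finance
  - employee 9 (Olivia): dept_id=4 -> matches Product
All 9 rows appear; 1 has NULL department.

SQL:
SELECT a.name, b.name AS department
FROM employees a
LEFT JOIN departments b ON a.dept_id = b.id

Result:
name   | department
-------+-----------
Alice  | Finance   
Chris  | NULL      
Ivan   | Operations
Xander | Finance   
Julia  | Product   
Frank  | Design    
Pete   | Product   
Wendy  | Finance   
Olivia | Product   


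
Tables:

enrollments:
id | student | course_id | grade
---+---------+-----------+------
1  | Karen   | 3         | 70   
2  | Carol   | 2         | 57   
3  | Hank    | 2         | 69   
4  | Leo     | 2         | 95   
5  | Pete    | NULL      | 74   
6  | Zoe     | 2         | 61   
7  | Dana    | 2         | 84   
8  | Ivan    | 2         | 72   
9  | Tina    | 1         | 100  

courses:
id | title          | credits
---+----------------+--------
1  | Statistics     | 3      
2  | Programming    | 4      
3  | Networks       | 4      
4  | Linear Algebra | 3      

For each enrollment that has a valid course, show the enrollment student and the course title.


INNER JOIN keeps only enrollments rows whose course_id matches an id in courses. Walk through each enrollment:
  - enrollment 1 (Karen): course_id=3 -> matches Networks
  - enrollment 2 (Carol): course_id=2 -> matches Programming
  - enrollment 3 (Hank): course_id=2 -> matches Programming
  - enrollment 4 (Leo): course_id=2 -> matches Programming
  - enrollment 5 (Pete): course_id=NULL, no match -> dropped
  - enrollment 6 (Zoe): course_id=2 -> matches Programming
  - enrollment 7 (Dana): course_id=2 -> matches Programming
  - enrollment 8 (Ivan): course_id=2 -> matches Programming
  - enrollment 9 (Tina): course_id=1 -> matches Statistics
So 1 of 9 rows is dropped.

SQL:
SELECT a.student, b.title AS course
FROM enrollments a
INNER JOIN courses b ON a.course_id = b.id

Result:
student | course     
--------+------------
Karen   | Networks   
Carol   | Programming
Hank    | Programming
Leo     | Programming
Zoe     | Programming
Dana    | Programming
Ivan    | Programming
Tina    | Statistics 


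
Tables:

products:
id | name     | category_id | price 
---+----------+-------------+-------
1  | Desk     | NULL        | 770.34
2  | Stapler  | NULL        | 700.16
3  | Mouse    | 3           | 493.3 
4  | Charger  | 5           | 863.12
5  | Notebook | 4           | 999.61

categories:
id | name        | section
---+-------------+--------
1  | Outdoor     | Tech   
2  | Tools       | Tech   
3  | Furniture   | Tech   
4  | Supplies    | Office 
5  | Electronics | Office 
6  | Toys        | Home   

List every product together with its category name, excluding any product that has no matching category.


INNER JOIN keeps only products rows whose category_id matches an id in categories. Walk through each product:
  - product 1 (Desk): category_id=NULL, no match -> dropped
  - product 2 (Stapler): category_id=NULL, no match -> dropped
  - product 3 (Mouse): category_id=3 -> matches Furniture
  - product 4 (Charger): category_id=5 -> matches Electronics
  - product 5 (Notebook): category_id=4 -> matches Supplies
So 2 of 5 rows are dropped.

SQL:
SELECT a.name, b.name AS category
FROM products a
INNER JOIN categories b ON a.category_id = b.id

Result:
name     | category   
---------+------------
Mouse    | Furniture  
Charger  | Electronics
Notebook | Supplies   


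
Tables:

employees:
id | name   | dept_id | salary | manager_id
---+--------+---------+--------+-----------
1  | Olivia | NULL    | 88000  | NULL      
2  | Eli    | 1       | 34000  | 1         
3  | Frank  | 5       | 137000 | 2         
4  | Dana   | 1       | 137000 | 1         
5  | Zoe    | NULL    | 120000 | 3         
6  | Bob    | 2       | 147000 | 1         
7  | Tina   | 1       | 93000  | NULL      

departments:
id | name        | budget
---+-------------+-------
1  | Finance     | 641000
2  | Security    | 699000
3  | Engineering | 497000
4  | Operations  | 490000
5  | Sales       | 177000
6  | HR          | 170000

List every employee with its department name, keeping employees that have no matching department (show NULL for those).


LEFT JOIN keeps every row from employees (the left table); where dept_id has no match in departments, the department columns become NULL. Walk through each employee:
  - employee 1 (Olivia): dept_id=NULL, no match -> kept with NULL
  - employee 2 (Eli): dept_id=1 -> matches Finance
  - employee 3 (Frank): dept_id=5 -> matches Sales
  - employee 4 (Dana): dept_id=1 -> matches Finance
  - employee 5 (Zoe): dept_id=NULL, no match -> kept with NULL
  - employee 6 (Bob): dept_id=2 -> matches Security
  - employee 7 (Tina): dept_id=1 -> matches Finance
All 7 rows appear; 2 have NULL department.

SQL:
SELECT a.name, b.name AS department
FROM employees a
LEFT JOIN departments b ON a.dept_id = b.id

Result:
name   | department
-------+-----------
Olivia | NULL      
Eli    | Finance   
Frank  | Sales     
Dana   | Finance   
Zoe    | NULL      
Bob    | Security  
Tina   | Finance   


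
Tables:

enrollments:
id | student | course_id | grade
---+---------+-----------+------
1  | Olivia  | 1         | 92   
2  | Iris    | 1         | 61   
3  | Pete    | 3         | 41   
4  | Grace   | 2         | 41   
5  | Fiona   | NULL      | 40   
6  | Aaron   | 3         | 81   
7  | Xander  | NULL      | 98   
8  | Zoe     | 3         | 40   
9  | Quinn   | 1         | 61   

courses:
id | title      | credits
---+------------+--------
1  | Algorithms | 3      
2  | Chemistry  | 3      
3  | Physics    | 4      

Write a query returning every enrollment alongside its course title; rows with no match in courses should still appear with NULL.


LEFT JOIN keeps every row from enrollments (the left table); where course_id has no match in courses, the course columns become NULL. Walk through each enrollment:
  - enrollment 1 (Olivia): course_id=1 -> matches Algorithms
  - enrollment 2 (Iris): course_id=1 -> matches Algorithms
  - enrollment 3 (Pete): course_id=3 -> matches Physics
  - enrollment 4 (Grace): course_id=2 -> matches Chemistry
  - enrollment 5 (Fiona): course_id=NULL, no match -> kept with NULL
  - enrollment 6 (Aaron): course_id=3 -> matches Physics
  - enrollment 7 (Xander): course_id=NULL, no match -> kept with NULL
  - enrollment 8 (Zoe): course_id=3 -> matches Physics
  - enrollment 9 (Quinn): course_id=1 -> matches Algorithms
All 9 rows appear; 2 have NULL course.

SQL:
SELECT a.student, b.title AS course
FROM enrollments a
LEFT JOIN courses b ON a.course_id = b.id

Result:
student | course    
--------+-----------
Olivia  | Algorithms
Iris    | Algorithms
Pete    | Physics   
Grace   | Chemistry 
Fiona   | NULL      
Aaron   | Physics   
Xander  | NULL      
Zoe     | Physics   
Quinn   | Algorithms


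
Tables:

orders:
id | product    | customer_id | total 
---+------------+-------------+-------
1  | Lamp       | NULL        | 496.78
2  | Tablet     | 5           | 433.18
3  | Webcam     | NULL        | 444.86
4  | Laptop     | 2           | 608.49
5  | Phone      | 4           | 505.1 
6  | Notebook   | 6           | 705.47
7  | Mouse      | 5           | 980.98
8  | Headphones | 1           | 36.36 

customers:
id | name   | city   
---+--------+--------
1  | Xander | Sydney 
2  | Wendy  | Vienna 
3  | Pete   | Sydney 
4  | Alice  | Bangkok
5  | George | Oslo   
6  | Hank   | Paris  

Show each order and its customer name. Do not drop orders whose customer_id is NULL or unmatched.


LEFT JOIN keeps every row from orders (the left table); where customer_id has no match in customers, the customer columns become NULL. Walk through each order:
  - order 1 (Lamp): customer_id=NULL, no match -> kept with NULL
  - order 2 (Tablet): customer_id=5 -> matches George
  - order 3 (Webcam): customer_id=NULL, no match -> kept with NULL
  - order 4 (Laptop): customer_id=2 -> matches Wendy
  - order 5 (Phone): customer_id=4 -> matches Alice
  - order 6 (Notebook): customer_id=6 -> matches Hank
  - order 7 (Mouse): customer_id=5 -> matches George
  - order 8 (Headphones): customer_id=1 -> matches Xander
All 8 rows appear; 2 have NULL customer.

SQL:
SELECT a.product, b.name AS customer
FROM orders a
LEFT JOIN customers b ON a.customer_id = b.id

Result:
product    | customer
-----------+---------
Lamp       | NULL    
Tablet     | George  
Webcam     | NULL    
Laptop     | Wendy   
Phone      | Alice   
Notebook   | Hank    
Mouse      | George  
Headphones | Xander  


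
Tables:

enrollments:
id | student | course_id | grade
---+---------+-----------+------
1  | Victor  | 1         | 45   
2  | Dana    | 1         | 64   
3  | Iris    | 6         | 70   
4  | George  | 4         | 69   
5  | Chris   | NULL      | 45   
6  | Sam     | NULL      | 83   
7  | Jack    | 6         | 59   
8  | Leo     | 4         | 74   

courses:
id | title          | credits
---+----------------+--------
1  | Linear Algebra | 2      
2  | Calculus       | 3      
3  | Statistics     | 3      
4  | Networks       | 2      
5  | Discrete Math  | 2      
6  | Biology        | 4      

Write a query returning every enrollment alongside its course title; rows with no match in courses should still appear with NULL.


LEFT JOIN keeps every row from enrollments (the left table); where course_id has no match in courses, the course columns become NULL. Walk through each enrollment:
  - enrollment 1 (Victor): course_id=1 -> matches Linear Algebra
  - enrollment 2 (Dana): course_id=1 -> matches Linear Algebra
  - enrollment 3 (Iris): course_id=6 -> matches Biology
  - enrollment 4 (George): course_id=4 -> matches Networks
  - enrollment 5 (Chris): course_id=NULL, no match -> kept with NULL
  - enrollment 6 (Sam): course_id=NULL, no match -> kept with NULL
  - enrollment 7 (Jack): course_id=6 -> matches Biology
  - enrollment 8 (Leo): course_id=4 -> matches Networks
All 8 rows appear; 2 have NULL course.

SQL:
SELECT a.student, b.title AS course
FROM enrollments a
LEFT JOIN courses b ON a.course_id = b.id

Result:
student | course        
--------+---------------
Victor  | Linear Algebra
Dana    | Linear Algebra
Iris    | Biology       
George  | Networks      
Chris   | NULL          
Sam     | NULL          
Jack    | Biology       
Leo     | Networks      


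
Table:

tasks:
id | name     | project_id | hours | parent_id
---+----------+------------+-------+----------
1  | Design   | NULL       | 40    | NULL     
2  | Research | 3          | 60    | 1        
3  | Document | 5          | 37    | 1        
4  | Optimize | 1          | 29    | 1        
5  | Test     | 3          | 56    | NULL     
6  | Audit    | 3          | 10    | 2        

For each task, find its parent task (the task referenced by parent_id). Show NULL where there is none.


This is a self-join: tasks is joined to a second copy of itself, matching each row's parent_id to another row's id. Use LEFT JOIN so rows with parent_id=NULL are kept.
  - task 1 (Design): parent_id=NULL -> NULL
  - task 2 (Research): parent_id=1 -> Design
  - task 3 (Document): parent_id=1 -> Design
  - task 4 (Optimize): parent_id=1 -> Design
  - task 5 (Test): parent_id=NULL -> NULL
  - task 6 (Audit): parent_id=2 -> Research

SQL:
SELECT a.name AS item, b.name AS parent
FROM tasks a
LEFT JOIN tasks b ON a.parent_id = b.id

Result:
item     | parent  
---------+---------
Design   | NULL    
Research | Design  
Document | Design  
Optimize | Design  
Test     | NULL    
Audit    | Research


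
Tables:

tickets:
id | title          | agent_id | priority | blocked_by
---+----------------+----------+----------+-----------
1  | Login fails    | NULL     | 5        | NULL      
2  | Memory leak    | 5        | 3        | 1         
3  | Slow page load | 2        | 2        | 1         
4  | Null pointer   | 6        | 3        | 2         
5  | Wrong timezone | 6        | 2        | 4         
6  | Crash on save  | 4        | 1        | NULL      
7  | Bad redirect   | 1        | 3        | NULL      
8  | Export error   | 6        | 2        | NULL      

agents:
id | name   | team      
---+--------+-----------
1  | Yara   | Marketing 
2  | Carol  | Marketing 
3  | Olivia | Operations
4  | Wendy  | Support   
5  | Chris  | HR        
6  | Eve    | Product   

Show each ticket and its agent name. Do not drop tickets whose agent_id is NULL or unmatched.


LEFT JOIN keeps every row from tickets (the left table); where agent_id has no match in agents, the agent columns become NULL. Walk through each ticket:
  - ticket 1 (Login fails): agent_id=NULL, no match -> kept with NULL
  - ticket 2 (Memory leak): agent_id=5 -> matches Chris
  - ticket 3 (Slow page load): agent_id=2 -> matches Carol
  - ticket 4 (Null pointer): agent_id=6 -> matches Eve
  - ticket 5 (Wrong timezone): agent_id=6 -> matches Eve
  - ticket 6 (Crash on save): agent_id=4 -> matches Wendy
  - ticket 7 (Bad redirect): agent_id=1 -> matches Yara
  - ticket 8 (Export error): agent_id=6 -> matches Eve
All 8 rows appear; 1 has NULL agent.

SQL:
SELECT a.title, b.name AS agent
FROM tickets a
LEFT JOIN agents b ON a.agent_id = b.id

Result:
title          | agent
---------------+------
Login fails    | NULL 
Memory leak    | Chris
Slow page load | Carol
Null pointer   | Eve  
Wrong timezone | Eve  
Crash on save  | Wendy
Bad redirect   | Yara 
Export error   | Eve  


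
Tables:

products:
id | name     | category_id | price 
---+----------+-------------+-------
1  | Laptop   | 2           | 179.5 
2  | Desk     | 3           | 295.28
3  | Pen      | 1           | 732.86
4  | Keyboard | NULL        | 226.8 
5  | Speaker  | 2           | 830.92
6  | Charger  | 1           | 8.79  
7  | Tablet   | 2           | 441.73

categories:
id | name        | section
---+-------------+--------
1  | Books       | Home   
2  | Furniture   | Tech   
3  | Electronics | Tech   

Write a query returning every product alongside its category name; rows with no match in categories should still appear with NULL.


LEFT JOIN keeps every row from products (the left table); where category_id has no match in categories, the category columns become NULL. Walk through each product:
  - product 1 (Laptop): category_id=2 -> matches Furniture
  - product 2 (Desk): category_id=3 -> matches Electronics
  - product 3 (Pen): category_id=1 -> matches Books
  - product 4 (Keyboard): category_id=NULL, no match -> kept with NULL
  - product 5 (Speaker): category_id=2 -> matches Furniture
  - product 6 (Charger): category_id=1 -> matches Books
  - product 7 (Tablet): category_id=2 -> matches Furniture
All 7 rows appear; 1 has NULL category.

SQL:
SELECT a.name, b.name AS category
FROM products a
LEFT JOIN categories b ON a.category_id = b.id

Result:
name     | category   
---------+------------
Laptop   | Furniture  
Desk     | Electronics
Pen      | Books      
Keyboard | NULL       
Speaker  | Furniture  
Charger  | Books      
Tablet   | Furniture  


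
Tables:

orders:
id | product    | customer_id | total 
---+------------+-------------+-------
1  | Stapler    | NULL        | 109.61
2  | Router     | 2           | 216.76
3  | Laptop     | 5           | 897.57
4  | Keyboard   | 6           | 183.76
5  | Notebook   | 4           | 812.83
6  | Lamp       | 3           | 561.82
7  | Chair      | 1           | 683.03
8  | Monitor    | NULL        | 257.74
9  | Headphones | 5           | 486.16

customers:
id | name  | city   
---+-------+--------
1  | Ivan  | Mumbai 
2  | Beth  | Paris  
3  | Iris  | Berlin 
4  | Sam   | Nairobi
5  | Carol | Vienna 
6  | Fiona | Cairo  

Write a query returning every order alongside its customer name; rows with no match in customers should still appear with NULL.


LEFT JOIN keeps every row from orders (the left table); where customer_id has no match in customers, the customer columns become NULL. Walk through each order:
  - order 1 (Stapler): customer_id=NULL, no match -> kept with NULL
  - order 2 (Router): customer_id=2 -> matches Beth
  - order 3 (Laptop): customer_id=5 -> matches Carol
  - order 4 (Keyboard): customer_id=6 -> matches Fiona
  - order 5 (Notebook): customer_id=4 -> matches Sam
  - order 6 (Lamp): customer_id=3 -> matches Iris
  - order 7 (Chair): customer_id=1 -> matches Ivan
  - order 8 (Monitor): customer_id=NULL, no match -> kept with NULL
  - order 9 (Headphones): customer_id=5 -> matches Carol
All 9 rows appear; 2 have NULL customer.

SQL:
SELECT a.product, b.name AS customer
FROM orders a
LEFT JOIN customers b ON a.customer_id = b.id

Result:
product    | customer
-----------+---------
Stapler    | NULL    
Router     | Beth    
Laptop     | Carol   
Keyboard   | Fiona   
Notebook   | Sam     
Lamp       | Iris    
Chair      | Ivan    
Monitor    | NULL    
Headphones | Carol   


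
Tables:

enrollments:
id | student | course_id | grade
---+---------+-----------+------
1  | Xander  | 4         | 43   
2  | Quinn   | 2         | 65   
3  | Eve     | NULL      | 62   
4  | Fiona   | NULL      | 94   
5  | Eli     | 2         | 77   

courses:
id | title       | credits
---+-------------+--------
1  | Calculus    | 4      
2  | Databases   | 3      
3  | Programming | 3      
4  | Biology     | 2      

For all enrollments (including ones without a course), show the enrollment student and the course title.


LEFT JOIN keeps every row from enrollments (the left table); where course_id has no match in courses, the course columns become NULL. Walk through each enrollment:
  - enrollment 1 (Xander): course_id=4 -> matches Biology
  - enrollment 2 (Quinn): course_id=2 -> matches Databases
  - enrollment 3 (Eve): course_id=NULL, no match -> kept with NULL
  - enrollment 4 (Fiona): course_id=NULL, no match -> kept with NULL
  - enrollment 5 (Eli): course_id=2 -> matches Databases
All 5 rows appear; 2 have NULL course.

SQL:
SELECT a.student, b.title AS course
FROM enrollments a
LEFT JOIN courses b ON a.course_id = b.id

Result:
student | course   
--------+----------
Xander  | Biology  
Quinn   | Databases
Eve     | NULL     
Fiona   | NULL     
Eli     | Databases


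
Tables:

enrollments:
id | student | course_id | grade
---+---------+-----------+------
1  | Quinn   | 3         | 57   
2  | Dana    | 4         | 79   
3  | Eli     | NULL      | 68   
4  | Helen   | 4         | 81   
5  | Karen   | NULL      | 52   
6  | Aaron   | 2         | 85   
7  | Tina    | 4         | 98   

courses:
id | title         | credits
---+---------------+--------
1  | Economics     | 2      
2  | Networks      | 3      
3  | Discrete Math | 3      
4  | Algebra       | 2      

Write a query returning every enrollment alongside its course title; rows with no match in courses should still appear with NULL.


LEFT JOIN keeps every row from enrollments (the left table); where course_id has no match in courses, the course columns become NULL. Walk through each enrollment:
  - enrollment 1 (Quinn): course_id=3 -> matches Discrete Math
  - enrollment 2 (Dana): course_id=4 -> matches Algebra
  - enrollment 3 (Eli): course_id=NULL, no match -> kept with NULL
  - enrollment 4 (Helen): course_id=4 -> matches Algebra
  - enrollment 5 (Karen): course_id=NULL, no match -> kept with NULL
  - enrollment 6 (Aaron): course_id=2 -> matches Networks
  - enrollment 7 (Tina): course_id=4 -> matches Algebra
All 7 rows appear; 2 have NULL course.

SQL:
SELECT a.student, b.title AS course
FROM enrollments a
LEFT JOIN courses b ON a.course_id = b.id

Result:
student | course       
--------+--------------
Quinn   | Discrete Math
Dana    | Algebra      
Eli     | NULL         
Helen   | Algebra      
Karen   | NULL         
Aaron   | Networks     
Tina    | Algebra      


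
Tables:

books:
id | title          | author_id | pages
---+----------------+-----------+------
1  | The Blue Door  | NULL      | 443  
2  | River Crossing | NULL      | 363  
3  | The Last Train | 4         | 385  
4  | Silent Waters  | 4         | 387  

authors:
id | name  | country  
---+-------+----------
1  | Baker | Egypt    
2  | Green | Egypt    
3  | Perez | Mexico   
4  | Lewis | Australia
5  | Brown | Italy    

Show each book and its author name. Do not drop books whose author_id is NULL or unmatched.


LEFT JOIN keeps every row from books (the left table); where author_id has no match in authors, the author columns become NULL. Walk through each book:
  - book 1 (The Blue Door): author_id=NULL, no match -> kept with NULL
  - book 2 (River Crossing): author_id=NULL, no match -> kept with NULL
  - book 3 (The Last Train): author_id=4 -> matches Lewis
  - book 4 (Silent Waters): author_id=4 -> matches Lewis
All 4 rows appear; 2 have NULL author.

SQL:
SELECT a.title, b.name AS author
FROM books a
LEFT JOIN authors b ON a.author_id = b.id

Result:
title          | author
---------------+-------
The Blue Door  | NULL  
River Crossing | NULL  
The Last Train | Lewis 
Silent Waters  | Lewis 


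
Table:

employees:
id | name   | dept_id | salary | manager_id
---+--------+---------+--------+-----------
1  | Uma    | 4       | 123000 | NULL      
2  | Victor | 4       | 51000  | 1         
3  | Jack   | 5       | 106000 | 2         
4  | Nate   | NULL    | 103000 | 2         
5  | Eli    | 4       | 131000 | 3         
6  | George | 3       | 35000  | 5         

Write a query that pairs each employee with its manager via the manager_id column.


This is a self-join: employees is joined to a second copy of itself, matching each row's manager_id to another row's id. Use LEFT JOIN so rows with manager_id=NULL are kept.
  - employee 1 (Uma): manager_id=NULL -> NULL
  - employee 2 (Victor): manager_id=1 -> Uma
  - employee 3 (Jack): manager_id=2 -> Victor
  - employee 4 (Nate): manager_id=2 -> Victor
  - employee 5 (Eli): manager_id=3 -> Jack
  - employee 6 (George): manager_id=5 -> Eli

SQL:
SELECT a.name AS item, b.name AS manager
FROM employees a
LEFT JOIN employees b ON a.manager_id = b.id

Result:
item   | manager
-------+--------
Uma    | NULL   
Victor | Uma    
Jack   | Victor 
Nate   | Victor 
Eli    | Jack   
George | Eli    


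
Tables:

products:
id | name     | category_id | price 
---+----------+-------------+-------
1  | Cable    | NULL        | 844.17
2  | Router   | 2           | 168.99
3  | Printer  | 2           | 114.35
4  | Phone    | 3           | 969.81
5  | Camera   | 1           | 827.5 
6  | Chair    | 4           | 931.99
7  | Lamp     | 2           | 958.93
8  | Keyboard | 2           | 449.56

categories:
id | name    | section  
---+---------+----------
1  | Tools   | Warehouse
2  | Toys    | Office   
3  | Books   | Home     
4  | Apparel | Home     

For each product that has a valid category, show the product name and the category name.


INNER JOIN keeps only products rows whose category_id matches an id in categories. Walk through each product:
  - product 1 (Cable): category_id=NULL, no match -> dropped
  - product 2 (Router): category_id=2 -> matches Toys
  - product 3 (Printer): category_id=2 -> matches Toys
  - product 4 (Phone): category_id=3 -> matches Books
  - product 5 (Camera): category_id=1 -> matches Tools
  - product 6 (Chair): category_id=4 -> matches Apparel
  - product 7 (Lamp): category_id=2 -> matches Toys
  - product 8 (Keyboard): category_id=2 -> matches Toys
So 1 of 8 rows is dropped.

SQL:
SELECT a.name, b.name AS category
FROM products a
INNER JOIN categories b ON a.category_id = b.id

Result:
name     | category
---------+---------
Router   | Toys    
Printer  | Toys    
Phone    | Books   
Camera   | Tools   
Chair    | Apparel 
Lamp     | Toys    
Keyboard | Toys    


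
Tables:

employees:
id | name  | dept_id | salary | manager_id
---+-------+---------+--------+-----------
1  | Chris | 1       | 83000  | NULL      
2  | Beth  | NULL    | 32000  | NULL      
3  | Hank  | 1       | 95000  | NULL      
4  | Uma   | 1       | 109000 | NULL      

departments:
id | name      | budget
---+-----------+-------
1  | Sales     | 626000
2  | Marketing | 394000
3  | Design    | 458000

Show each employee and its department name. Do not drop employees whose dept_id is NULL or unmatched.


LEFT JOIN keeps every row from employees (the left table); where dept_id has no match in departments, the department columns become NULL. Walk through each employee:
  - employee 1 (Chris): dept_id=1 -> matches Sales
  - employee 2 (Beth): dept_id=NULL, no match -> kept with NULL
  - employee 3 (Hank): dept_id=1 -> matches Sales
  - employee 4 (Uma): dept_id=1 -> matches Sales
All 4 rows appear; 1 has NULL department.

SQL:
SELECT a.name, b.name AS department
FROM employees a
LEFT JOIN departments b ON a.dept_id = b.id

Result:
name  | department
------+-----------
Chris | Sales     
Beth  | NULL      
Hank  | Sales     
Uma   | Sales     


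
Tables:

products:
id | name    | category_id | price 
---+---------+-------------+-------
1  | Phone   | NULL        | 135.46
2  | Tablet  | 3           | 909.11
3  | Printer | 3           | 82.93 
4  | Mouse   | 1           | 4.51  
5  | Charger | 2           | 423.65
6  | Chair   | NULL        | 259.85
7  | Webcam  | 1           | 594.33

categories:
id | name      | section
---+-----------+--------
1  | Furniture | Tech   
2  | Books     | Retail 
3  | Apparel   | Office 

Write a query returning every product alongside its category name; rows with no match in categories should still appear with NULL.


LEFT JOIN keeps every row from products (the left table); where category_id has no match in categories, the category columns become NULL. Walk through each product:
  - product 1 (Phone): category_id=NULL, no match -> kept with NULL
  - product 2 (Tablet): category_id=3 -> matches Apparel
  - product 3 (Printer): category_id=3 -> matches Apparel
  - product 4 (Mouse): category_id=1 -> matches Furniture
  - product 5 (Charger): category_id=2 -> matches Books
  - product 6 (Chair): category_id=NULL, no match -> kept with NULL
  - product 7 (Webcam): category_id=1 -> matches Furniture
All 7 rows appear; 2 have NULL category.

SQL:
SELECT a.name, b.name AS category
FROM products a
LEFT JOIN categories b ON a.category_id = b.id

Result:
name    | category 
--------+----------
Phone   | NULL     
Tablet  | Apparel  
Printer | Apparel  
Mouse   | Furniture
Charger | Books    
Chair   | NULL     
Webcam  | Furniture


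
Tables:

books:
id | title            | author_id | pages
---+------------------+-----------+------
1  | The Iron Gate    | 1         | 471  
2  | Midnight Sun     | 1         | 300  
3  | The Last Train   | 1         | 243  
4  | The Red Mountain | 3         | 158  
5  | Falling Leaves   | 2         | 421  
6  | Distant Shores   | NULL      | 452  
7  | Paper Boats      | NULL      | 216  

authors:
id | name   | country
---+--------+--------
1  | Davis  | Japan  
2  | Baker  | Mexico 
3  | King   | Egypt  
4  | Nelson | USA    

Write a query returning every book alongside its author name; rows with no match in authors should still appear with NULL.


LEFT JOIN keeps every row from books (the left table); where author_id has no match in authors, the author columns become NULL. Walk through each book:
  - book 1 (The Iron Gate): author_id=1 -> matches Davis
  - book 2 (Midnight Sun): author_id=1 -> matches Davis
  - book 3 (The Last Train): author_id=1 -> matches Davis
  - book 4 (The Red Mountain): author_id=3 -> matches King
  - book 5 (Falling Leaves): author_id=2 -> matches Baker
  - book 6 (Distant Shores): author_id=NULL, no match -> kept with NULL
  - book 7 (Paper Boats): author_id=NULL, no match -> kept with NULL
All 7 rows appear; 2 have NULL author.

SQL:
SELECT a.title, b.name AS author
FROM books a
LEFT JOIN authors b ON a.author_id = b.id

Result:
title            | author
-----------------+-------
The Iron Gate    | Davis 
Midnight Sun     | Davis 
The Last Train   | Davis 
The Red Mountain | King  
Falling Leaves   | Baker 
Distant Shores   | NULL  
Paper Boats      | NULL  


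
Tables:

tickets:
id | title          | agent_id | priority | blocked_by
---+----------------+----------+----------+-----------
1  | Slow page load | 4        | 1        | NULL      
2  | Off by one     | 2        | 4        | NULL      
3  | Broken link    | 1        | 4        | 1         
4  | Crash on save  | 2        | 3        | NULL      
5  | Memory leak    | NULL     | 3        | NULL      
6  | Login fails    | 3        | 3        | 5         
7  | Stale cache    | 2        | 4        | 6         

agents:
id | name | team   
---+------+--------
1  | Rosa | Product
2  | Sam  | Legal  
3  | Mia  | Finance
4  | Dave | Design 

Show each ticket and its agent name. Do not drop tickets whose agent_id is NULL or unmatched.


LEFT JOIN keeps every row from tickets (the left table); where agent_id has no match in agents, the agent columns become NULL. Walk through each ticket:
  - ticket 1 (Slow page load): agent_id=4 -> matches Dave
  - ticket 2 (Off by one): agent_id=2 -> matches Sam
  - ticket 3 (Broken link): agent_id=1 -> matches Rosa
  - ticket 4 (Crash on save): agent_id=2 -> matches Sam
  - ticket 5 (Memory leak): agent_id=NULL, no match -> kept with NULL
  - ticket 6 (Login fails): agent_id=3 -> matches Mia
  - ticket 7 (Stale cache): agent_id=2 -> matches Sam
All 7 rows appear; 1 has NULL agent.

SQL:
SELECT a.title, b.name AS agent
FROM tickets a
LEFT JOIN agents b ON a.agent_id = b.id

Result:
title          | agent
---------------+------
Slow page load | Dave 
Off by one     | Sam  
Broken link    | Rosa 
Crash on save  | Sam  
Memory leak    | NULL 
Login fails    | Mia  
Stale cache    | Sam  


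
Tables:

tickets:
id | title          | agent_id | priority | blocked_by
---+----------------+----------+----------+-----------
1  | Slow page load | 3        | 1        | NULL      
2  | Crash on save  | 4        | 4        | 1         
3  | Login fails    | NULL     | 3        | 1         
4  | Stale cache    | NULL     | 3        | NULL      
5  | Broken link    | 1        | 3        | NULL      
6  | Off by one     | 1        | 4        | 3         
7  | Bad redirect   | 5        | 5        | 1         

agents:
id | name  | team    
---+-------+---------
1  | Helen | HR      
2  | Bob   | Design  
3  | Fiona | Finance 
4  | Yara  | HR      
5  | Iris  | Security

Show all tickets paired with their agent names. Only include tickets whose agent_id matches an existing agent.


INNER JOIN keeps only tickets rows whose agent_id matches an id in agents. Walk through each ticket:
  - ticket 1 (Slow page load): agent_id=3 -> matches Fiona
  - ticket 2 (Crash on save): agent_id=4 -> matches Yara
  - ticket 3 (Login fails): agent_id=NULL, no match -> dropped
  - ticket 4 (Stale cache): agent_id=NULL, no match -> dropped
  - ticket 5 (Broken link): agent_id=1 -> matches Helen
  - ticket 6 (Off by one): agent_id=1 -> matches Helen
  - ticket 7 (Bad redirect): agent_id=5 -> matches Iris
So 2 of 7 rows are dropped.

SQL:
SELECT a.title, b.name AS agent
FROM tickets a
INNER JOIN agents b ON a.agent_id = b.id

Result:
title          | agent
---------------+------
Slow page load | Fiona
Crash on save  | Yara 
Broken link    | Helen
Off by one     | Helen
Bad redirect   | Iris 


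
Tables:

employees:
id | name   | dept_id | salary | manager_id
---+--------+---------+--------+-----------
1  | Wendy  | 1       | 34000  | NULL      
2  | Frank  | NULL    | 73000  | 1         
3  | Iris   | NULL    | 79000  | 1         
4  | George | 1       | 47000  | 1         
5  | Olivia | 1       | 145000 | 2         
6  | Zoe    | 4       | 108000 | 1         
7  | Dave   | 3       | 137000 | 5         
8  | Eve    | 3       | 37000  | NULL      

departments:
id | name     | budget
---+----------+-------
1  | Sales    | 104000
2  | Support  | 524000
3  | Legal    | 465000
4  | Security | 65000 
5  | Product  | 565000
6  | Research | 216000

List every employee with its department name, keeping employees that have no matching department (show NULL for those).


LEFT JOIN keeps every row from employees (the left table); where dept_id has no match in departments, the department columns become NULL. Walk through each employee:
  - employee 1 (Wendy): dept_id=1 -> matches Sales
  - employee 2 (Frank): dept_id=NULL, no match -> kept with NULL
  - employee 3 (Iris): dept_id=NULL, no match -> kept with NULL
  - employee 4 (George): dept_id=1 -> matches Sales
  - employee 5 (Olivia): dept_id=1 -> matches Sales
  - employee 6 (Zoe): dept_id=4 -> matches Security
  - employee 7 (Dave): dept_id=3 -> matches Legal
  - employee 8 (Eve): dept_id=3 -> matches Legal
All 8 rows appear; 2 have NULL department.

SQL:
SELECT a.name, b.name AS department
FROM employees a
LEFT JOIN departments b ON a.dept_id = b.id

Result:
name   | department
-------+-----------
Wendy  | Sales     
Frank  | NULL      
Iris   | NULL      
George | Sales     
Olivia | Sales     
Zoe    | Security  
Dave   | Legal     
Eve    | Legal     


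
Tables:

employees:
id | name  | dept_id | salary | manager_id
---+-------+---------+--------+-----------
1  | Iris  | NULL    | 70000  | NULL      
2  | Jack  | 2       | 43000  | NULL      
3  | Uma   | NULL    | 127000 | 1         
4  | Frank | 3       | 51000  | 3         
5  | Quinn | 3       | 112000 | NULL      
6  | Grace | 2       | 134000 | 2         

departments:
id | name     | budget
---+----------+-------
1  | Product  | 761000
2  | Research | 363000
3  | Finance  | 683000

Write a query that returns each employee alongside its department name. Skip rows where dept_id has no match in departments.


INNER JOIN keeps only employees rows whose dept_id matches an id in departments. Walk through each employee:
  - employee 1 (Iris): dept_id=NULL, no match -> dropped
  - employee 2 (Jack): dept_id=2 -> matches Research
  - employee 3 (Uma): dept_id=NULL, no match -> dropped
  - employee 4 (Frank): dept_id=3 -> matches Finance
  - employee 5 (Quinn): dept_id=3 -> matches Finance
  - employee 6 (Grace): dept_id=2 -> matches Research
So 2 of 6 rows are dropped.

SQL:
SELECT a.name, b.name AS department
FROM employees a
INNER JOIN departments b ON a.dept_id = b.id

Result:
name  | department
------+-----------
Jack  | Research  
Frank | Finance   
Quinn | Finance   
Grace | Research  


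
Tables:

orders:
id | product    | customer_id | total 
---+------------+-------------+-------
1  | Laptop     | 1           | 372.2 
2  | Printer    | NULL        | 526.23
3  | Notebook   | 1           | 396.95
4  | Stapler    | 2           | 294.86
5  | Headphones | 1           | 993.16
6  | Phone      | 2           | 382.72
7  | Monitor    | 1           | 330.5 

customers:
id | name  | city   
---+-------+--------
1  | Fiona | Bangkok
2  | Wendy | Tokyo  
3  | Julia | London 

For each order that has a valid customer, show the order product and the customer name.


INNER JOIN keeps only orders rows whose customer_id matches an id in customers. Walk through each order:
  - order 1 (Laptop): customer_id=1 -> matches Fiona
  - order 2 (Printer): customer_id=NULL, no match -> dropped
  - order 3 (Notebook): customer_id=1 -> matches Fiona
  - order 4 (Stapler): customer_id=2 -> matches Wendy
  - order 5 (Headphones): customer_id=1 -> matches Fiona
  - order 6 (Phone): customer_id=2 -> matches Wendy
  - order 7 (Monitor): customer_id=1 -> matches Fiona
So 1 of 7 rows is dropped.

SQL:
SELECT a.product, b.name AS customer
FROM orders a
INNER JOIN customers b ON a.customer_id = b.id

Result:
product    | customer
-----------+---------
Laptop     | Fiona   
Notebook   | Fiona   
Stapler    | Wendy   
Headphones | Fiona   
Phone      | Wendy   
Monitor    | Fiona   


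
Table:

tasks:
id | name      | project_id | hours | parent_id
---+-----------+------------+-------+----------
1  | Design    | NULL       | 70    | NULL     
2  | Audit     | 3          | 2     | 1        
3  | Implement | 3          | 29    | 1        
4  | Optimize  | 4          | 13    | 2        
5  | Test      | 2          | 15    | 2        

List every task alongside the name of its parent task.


This is a self-join: tasks is joined to a second copy of itself, matching each row's parent_id to another row's id. Use LEFT JOIN so rows with parent_id=NULL are kept.
  - task 1 (Design): parent_id=NULL -> NULL
  - task 2 (Audit): parent_id=1 -> Design
  - task 3 (Implement): parent_id=1 -> Design
  - task 4 (Optimize): parent_id=2 -> Audit
  - task 5 (Test): parent_id=2 -> Audit

SQL:
SELECT a.name AS item, b.name AS parent
FROM tasks a
LEFT JOIN tasks b ON a.parent_id = b.id

Result:
item      | parent
----------+-------
Design    | NULL  
Audit     | Design
Implement | Design
Optimize  | Audit 
Test      | Audit 
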